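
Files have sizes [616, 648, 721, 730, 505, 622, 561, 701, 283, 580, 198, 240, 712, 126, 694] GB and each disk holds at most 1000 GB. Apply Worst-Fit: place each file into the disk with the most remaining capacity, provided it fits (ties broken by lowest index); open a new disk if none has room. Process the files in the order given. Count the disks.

11 disks

616 GB → disk 1 (remaining 384 GB)
648 GB → disk 2 (remaining 352 GB)
721 GB → disk 3 (remaining 279 GB)
730 GB → disk 4 (remaining 270 GB)
505 GB → disk 5 (remaining 495 GB)
622 GB → disk 6 (remaining 378 GB)
561 GB → disk 7 (remaining 439 GB)
701 GB → disk 8 (remaining 299 GB)
283 GB → disk 5 (remaining 212 GB)
580 GB → disk 9 (remaining 420 GB)
198 GB → disk 7 (remaining 241 GB)
240 GB → disk 9 (remaining 180 GB)
712 GB → disk 10 (remaining 288 GB)
126 GB → disk 1 (remaining 258 GB)
694 GB → disk 11 (remaining 306 GB)
Final disks: [616,126] [648] [721] [730] [505,283] [622] [561,198] [701] [580,240] [712] [694].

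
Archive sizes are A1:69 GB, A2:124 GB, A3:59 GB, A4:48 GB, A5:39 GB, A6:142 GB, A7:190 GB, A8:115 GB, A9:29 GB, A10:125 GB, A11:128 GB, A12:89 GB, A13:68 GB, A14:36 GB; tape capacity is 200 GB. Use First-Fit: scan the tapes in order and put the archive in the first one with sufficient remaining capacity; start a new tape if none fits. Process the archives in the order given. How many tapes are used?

8

tape 1: place A1 (69 GB), 131 GB left
tape 1: place A2 (124 GB), 7 GB left
tape 2: place A3 (59 GB), 141 GB left
tape 2: place A4 (48 GB), 93 GB left
tape 2: place A5 (39 GB), 54 GB left
tape 3: place A6 (142 GB), 58 GB left
tape 4: place A7 (190 GB), 10 GB left
tape 5: place A8 (115 GB), 85 GB left
tape 2: place A9 (29 GB), 25 GB left
tape 6: place A10 (125 GB), 75 GB left
tape 7: place A11 (128 GB), 72 GB left
tape 8: place A12 (89 GB), 111 GB left
tape 5: place A13 (68 GB), 17 GB left
tape 3: place A14 (36 GB), 22 GB left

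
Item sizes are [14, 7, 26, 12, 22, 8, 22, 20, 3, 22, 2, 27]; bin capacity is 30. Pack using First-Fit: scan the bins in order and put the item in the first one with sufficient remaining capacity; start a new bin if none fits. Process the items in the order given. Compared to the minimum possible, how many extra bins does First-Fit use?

First-Fit: [14,7,8] [26,3] [12,2] [22] [22] [20] [22] [27] → 8 bins.
Total size 185; any packing needs at least ⌈185/30⌉ = 7 bins.
An optimal packing achieves that bound: [27,3] [26,2] [22,8] [22,7] [22] [20] [14,12] → 7 bins.
Excess: 8 − 7 = 1.

1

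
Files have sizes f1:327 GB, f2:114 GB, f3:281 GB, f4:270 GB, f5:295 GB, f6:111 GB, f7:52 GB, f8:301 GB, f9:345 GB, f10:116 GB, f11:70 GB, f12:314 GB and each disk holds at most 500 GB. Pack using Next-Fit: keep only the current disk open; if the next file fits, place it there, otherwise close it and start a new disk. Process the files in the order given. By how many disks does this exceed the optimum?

Next-Fit: [327,114] [281] [270] [295,111,52] [301] [345,116] [70,314] → 7 disks.
7 files exceed 250 GB (half the capacity), and no two of those can share a disk, so at least 7 disks are needed.
So 7 is already optimal.

0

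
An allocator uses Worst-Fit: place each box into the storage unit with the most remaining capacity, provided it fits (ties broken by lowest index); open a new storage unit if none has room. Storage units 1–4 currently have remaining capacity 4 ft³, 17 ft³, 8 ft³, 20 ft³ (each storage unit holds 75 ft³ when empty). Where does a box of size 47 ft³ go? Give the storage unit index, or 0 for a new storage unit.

0

No storage unit has ≥ 47 ft³ free, so a new storage unit is opened.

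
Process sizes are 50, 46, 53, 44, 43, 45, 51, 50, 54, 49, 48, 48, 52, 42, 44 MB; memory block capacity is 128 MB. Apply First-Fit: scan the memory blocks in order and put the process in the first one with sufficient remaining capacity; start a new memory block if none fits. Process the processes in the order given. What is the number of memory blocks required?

8 memory blocks

50 MB → memory block 1 (remaining 78 MB)
46 MB → memory block 1 (remaining 32 MB)
53 MB → memory block 2 (remaining 75 MB)
44 MB → memory block 2 (remaining 31 MB)
43 MB → memory block 3 (remaining 85 MB)
45 MB → memory block 3 (remaining 40 MB)
51 MB → memory block 4 (remaining 77 MB)
50 MB → memory block 4 (remaining 27 MB)
54 MB → memory block 5 (remaining 74 MB)
49 MB → memory block 5 (remaining 25 MB)
48 MB → memory block 6 (remaining 80 MB)
48 MB → memory block 6 (remaining 32 MB)
52 MB → memory block 7 (remaining 76 MB)
42 MB → memory block 7 (remaining 34 MB)
44 MB → memory block 8 (remaining 84 MB)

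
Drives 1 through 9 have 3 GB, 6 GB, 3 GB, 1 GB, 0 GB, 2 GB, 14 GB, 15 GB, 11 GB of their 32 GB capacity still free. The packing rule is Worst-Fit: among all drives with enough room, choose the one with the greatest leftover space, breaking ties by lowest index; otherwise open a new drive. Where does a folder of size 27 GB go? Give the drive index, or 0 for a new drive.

0

No drive has ≥ 27 GB free, so a new drive is opened.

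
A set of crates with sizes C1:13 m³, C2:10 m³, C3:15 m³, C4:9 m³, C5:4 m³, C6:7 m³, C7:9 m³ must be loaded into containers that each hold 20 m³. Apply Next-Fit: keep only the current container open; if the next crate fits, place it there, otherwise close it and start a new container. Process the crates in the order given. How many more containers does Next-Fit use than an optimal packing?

1

Next-Fit: [13] [10] [15] [9,4,7] [9] → 5 containers.
Total size 67 m³; any packing needs at least ⌈67/20⌉ = 4 containers.
An optimal packing achieves that bound: [15,4] [13,7] [10,9] [9] → 4 containers.
Excess: 5 − 4 = 1.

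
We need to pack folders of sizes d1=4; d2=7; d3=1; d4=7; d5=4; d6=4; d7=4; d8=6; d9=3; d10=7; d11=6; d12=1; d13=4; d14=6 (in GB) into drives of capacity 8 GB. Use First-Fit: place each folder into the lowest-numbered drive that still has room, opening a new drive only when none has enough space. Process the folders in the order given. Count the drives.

9

Put d1 (4 GB) in drive 1; 4 GB remain.
Put d2 (7 GB) in drive 2; 1 GB remain.
Put d3 (1 GB) in drive 1; 3 GB remain.
Put d4 (7 GB) in drive 3; 1 GB remain.
Put d5 (4 GB) in drive 4; 4 GB remain.
Put d6 (4 GB) in drive 4; 0 GB remain.
Put d7 (4 GB) in drive 5; 4 GB remain.
Put d8 (6 GB) in drive 6; 2 GB remain.
Put d9 (3 GB) in drive 1; 0 GB remain.
Put d10 (7 GB) in drive 7; 1 GB remain.
Put d11 (6 GB) in drive 8; 2 GB remain.
Put d12 (1 GB) in drive 2; 0 GB remain.
Put d13 (4 GB) in drive 5; 0 GB remain.
Put d14 (6 GB) in drive 9; 2 GB remain.
Final drives: [4,1,3] [7,1] [7] [4,4] [4,4] [6] [7] [6] [6].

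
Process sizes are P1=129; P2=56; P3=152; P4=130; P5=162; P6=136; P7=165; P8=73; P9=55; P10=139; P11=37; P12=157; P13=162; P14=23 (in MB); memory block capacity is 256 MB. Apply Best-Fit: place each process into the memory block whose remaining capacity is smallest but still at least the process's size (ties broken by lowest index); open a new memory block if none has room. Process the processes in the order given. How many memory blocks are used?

9 memory blocks

memory block 1: place P1 (129 MB), 127 MB left
memory block 1: place P2 (56 MB), 71 MB left
memory block 2: place P3 (152 MB), 104 MB left
memory block 3: place P4 (130 MB), 126 MB left
memory block 4: place P5 (162 MB), 94 MB left
memory block 5: place P6 (136 MB), 120 MB left
memory block 6: place P7 (165 MB), 91 MB left
memory block 6: place P8 (73 MB), 18 MB left
memory block 1: place P9 (55 MB), 16 MB left
memory block 7: place P10 (139 MB), 117 MB left
memory block 4: place P11 (37 MB), 57 MB left
memory block 8: place P12 (157 MB), 99 MB left
memory block 9: place P13 (162 MB), 94 MB left
memory block 4: place P14 (23 MB), 34 MB left
Final memory blocks: [129,56,55] [152] [130] [162,37,23] [136] [165,73] [139] [157] [162].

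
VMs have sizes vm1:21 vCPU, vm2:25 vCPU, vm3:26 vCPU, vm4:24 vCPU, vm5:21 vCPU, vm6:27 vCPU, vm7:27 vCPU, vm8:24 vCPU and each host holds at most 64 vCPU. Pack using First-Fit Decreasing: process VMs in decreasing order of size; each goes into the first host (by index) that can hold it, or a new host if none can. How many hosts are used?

4

Sorted descending: 27, 27, 26, 25, 24, 24, 21, 21.
27 vCPU → host 1 (remaining 37 vCPU)
27 vCPU → host 1 (remaining 10 vCPU)
26 vCPU → host 2 (remaining 38 vCPU)
25 vCPU → host 2 (remaining 13 vCPU)
24 vCPU → host 3 (remaining 40 vCPU)
24 vCPU → host 3 (remaining 16 vCPU)
21 vCPU → host 4 (remaining 43 vCPU)
21 vCPU → host 4 (remaining 22 vCPU)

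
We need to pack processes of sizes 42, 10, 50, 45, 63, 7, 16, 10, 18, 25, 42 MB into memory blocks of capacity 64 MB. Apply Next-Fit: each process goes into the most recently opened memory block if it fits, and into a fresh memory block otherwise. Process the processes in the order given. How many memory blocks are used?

42 MB → memory block 1 (remaining 22 MB)
10 MB → memory block 1 (remaining 12 MB)
50 MB → memory block 2 (remaining 14 MB)
45 MB → memory block 3 (remaining 19 MB)
63 MB → memory block 4 (remaining 1 MB)
7 MB → memory block 5 (remaining 57 MB)
16 MB → memory block 5 (remaining 41 MB)
10 MB → memory block 5 (remaining 31 MB)
18 MB → memory block 5 (remaining 13 MB)
25 MB → memory block 6 (remaining 39 MB)
42 MB → memory block 7 (remaining 22 MB)

7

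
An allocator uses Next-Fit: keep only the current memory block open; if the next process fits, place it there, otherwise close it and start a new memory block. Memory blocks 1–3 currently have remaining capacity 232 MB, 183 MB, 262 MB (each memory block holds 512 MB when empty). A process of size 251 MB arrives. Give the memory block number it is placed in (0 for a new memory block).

3

Next-Fit only looks at memory block 3, which has 262 MB free.
251 MB fits there.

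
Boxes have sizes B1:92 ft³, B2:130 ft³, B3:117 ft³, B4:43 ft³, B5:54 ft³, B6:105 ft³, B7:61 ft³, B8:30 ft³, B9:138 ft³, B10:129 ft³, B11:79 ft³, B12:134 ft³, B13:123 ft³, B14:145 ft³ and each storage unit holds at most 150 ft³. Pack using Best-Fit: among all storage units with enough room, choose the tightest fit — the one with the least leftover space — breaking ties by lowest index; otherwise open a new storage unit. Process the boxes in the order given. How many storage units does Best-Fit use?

11

storage unit 1: place B1 (92 ft³), 58 ft³ left
storage unit 2: place B2 (130 ft³), 20 ft³ left
storage unit 3: place B3 (117 ft³), 33 ft³ left
storage unit 1: place B4 (43 ft³), 15 ft³ left
storage unit 4: place B5 (54 ft³), 96 ft³ left
storage unit 5: place B6 (105 ft³), 45 ft³ left
storage unit 4: place B7 (61 ft³), 35 ft³ left
storage unit 3: place B8 (30 ft³), 3 ft³ left
storage unit 6: place B9 (138 ft³), 12 ft³ left
storage unit 7: place B10 (129 ft³), 21 ft³ left
storage unit 8: place B11 (79 ft³), 71 ft³ left
storage unit 9: place B12 (134 ft³), 16 ft³ left
storage unit 10: place B13 (123 ft³), 27 ft³ left
storage unit 11: place B14 (145 ft³), 5 ft³ left
Final storage units: [92,43] [130] [117,30] [54,61] [105] [138] [129] [79] [134] [123] [145].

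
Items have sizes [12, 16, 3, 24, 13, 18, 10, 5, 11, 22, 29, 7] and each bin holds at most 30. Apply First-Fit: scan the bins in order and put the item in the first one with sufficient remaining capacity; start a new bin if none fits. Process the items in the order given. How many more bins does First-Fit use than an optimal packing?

First-Fit: [12,16] [3,24] [13,10,5] [18,11] [22,7] [29] → 6 bins.
Total size 170; any packing needs at least ⌈170/30⌉ = 6 bins.
So 6 is already optimal.

0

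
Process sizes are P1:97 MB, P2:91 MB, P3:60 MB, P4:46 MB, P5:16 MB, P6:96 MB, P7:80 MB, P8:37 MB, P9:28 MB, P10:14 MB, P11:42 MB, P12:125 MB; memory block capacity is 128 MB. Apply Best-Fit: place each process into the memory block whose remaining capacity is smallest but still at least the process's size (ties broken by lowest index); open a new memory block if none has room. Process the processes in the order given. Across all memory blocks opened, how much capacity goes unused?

P1 (97 MB) → memory block 1 (remaining 31 MB)
P2 (91 MB) → memory block 2 (remaining 37 MB)
P3 (60 MB) → memory block 3 (remaining 68 MB)
P4 (46 MB) → memory block 3 (remaining 22 MB)
P5 (16 MB) → memory block 3 (remaining 6 MB)
P6 (96 MB) → memory block 4 (remaining 32 MB)
P7 (80 MB) → memory block 5 (remaining 48 MB)
P8 (37 MB) → memory block 2 (remaining 0 MB)
P9 (28 MB) → memory block 1 (remaining 3 MB)
P10 (14 MB) → memory block 4 (remaining 18 MB)
P11 (42 MB) → memory block 5 (remaining 6 MB)
P12 (125 MB) → memory block 6 (remaining 3 MB)
6 memory blocks × 128 MB = 768 MB; used 732 MB; unused 36 MB.

36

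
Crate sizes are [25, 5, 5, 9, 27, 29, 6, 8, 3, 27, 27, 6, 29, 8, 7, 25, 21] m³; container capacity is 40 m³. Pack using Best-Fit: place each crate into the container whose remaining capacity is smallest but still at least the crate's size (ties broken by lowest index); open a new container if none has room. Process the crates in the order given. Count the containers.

container 1: place 25 m³, 15 m³ left
container 1: place 5 m³, 10 m³ left
container 1: place 5 m³, 5 m³ left
container 2: place 9 m³, 31 m³ left
container 2: place 27 m³, 4 m³ left
container 3: place 29 m³, 11 m³ left
container 3: place 6 m³, 5 m³ left
container 4: place 8 m³, 32 m³ left
container 2: place 3 m³, 1 m³ left
container 4: place 27 m³, 5 m³ left
container 5: place 27 m³, 13 m³ left
container 5: place 6 m³, 7 m³ left
container 6: place 29 m³, 11 m³ left
container 6: place 8 m³, 3 m³ left
container 5: place 7 m³, 0 m³ left
container 7: place 25 m³, 15 m³ left
container 8: place 21 m³, 19 m³ left

8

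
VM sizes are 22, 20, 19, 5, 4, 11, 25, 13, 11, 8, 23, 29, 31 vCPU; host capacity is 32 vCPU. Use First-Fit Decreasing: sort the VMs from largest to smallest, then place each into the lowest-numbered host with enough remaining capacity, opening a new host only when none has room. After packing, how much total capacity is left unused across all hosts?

Sorted descending: 31, 29, 25, 23, 22, 20, 19, 13, 11, 11, 8, 5, 4.
Put 31 vCPU in host 1; 1 vCPU remain.
Put 29 vCPU in host 2; 3 vCPU remain.
Put 25 vCPU in host 3; 7 vCPU remain.
Put 23 vCPU in host 4; 9 vCPU remain.
Put 22 vCPU in host 5; 10 vCPU remain.
Put 20 vCPU in host 6; 12 vCPU remain.
Put 19 vCPU in host 7; 13 vCPU remain.
Put 13 vCPU in host 7; 0 vCPU remain.
Put 11 vCPU in host 6; 1 vCPU remain.
Put 11 vCPU in host 8; 21 vCPU remain.
Put 8 vCPU in host 4; 1 vCPU remain.
Put 5 vCPU in host 3; 2 vCPU remain.
Put 4 vCPU in host 5; 6 vCPU remain.
8 hosts × 32 vCPU = 256 vCPU; used 221 vCPU; unused 35 vCPU.

35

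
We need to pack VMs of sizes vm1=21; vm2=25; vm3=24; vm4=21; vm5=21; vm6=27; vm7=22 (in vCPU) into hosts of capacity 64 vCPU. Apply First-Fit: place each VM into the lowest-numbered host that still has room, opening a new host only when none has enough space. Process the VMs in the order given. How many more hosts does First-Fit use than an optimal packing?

First-Fit: [21,25] [24,21] [21,27] [22] → 4 hosts.
Total size 161 vCPU; any packing needs at least ⌈161/64⌉ = 3 hosts.
An optimal packing achieves that bound: [27,25] [24,22] [21,21,21] → 3 hosts.
Excess: 4 − 3 = 1.

1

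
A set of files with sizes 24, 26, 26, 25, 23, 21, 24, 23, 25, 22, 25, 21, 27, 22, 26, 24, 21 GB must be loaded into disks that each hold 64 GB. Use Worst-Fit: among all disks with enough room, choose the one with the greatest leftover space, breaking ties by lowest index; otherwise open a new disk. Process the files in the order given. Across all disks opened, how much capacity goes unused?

disk 1: place 24 GB, 40 GB left
disk 1: place 26 GB, 14 GB left
disk 2: place 26 GB, 38 GB left
disk 2: place 25 GB, 13 GB left
disk 3: place 23 GB, 41 GB left
disk 3: place 21 GB, 20 GB left
disk 4: place 24 GB, 40 GB left
disk 4: place 23 GB, 17 GB left
disk 5: place 25 GB, 39 GB left
disk 5: place 22 GB, 17 GB left
disk 6: place 25 GB, 39 GB left
disk 6: place 21 GB, 18 GB left
disk 7: place 27 GB, 37 GB left
disk 7: place 22 GB, 15 GB left
disk 8: place 26 GB, 38 GB left
disk 8: place 24 GB, 14 GB left
disk 9: place 21 GB, 43 GB left
9 disks × 64 GB = 576 GB; used 405 GB; unused 171 GB.

171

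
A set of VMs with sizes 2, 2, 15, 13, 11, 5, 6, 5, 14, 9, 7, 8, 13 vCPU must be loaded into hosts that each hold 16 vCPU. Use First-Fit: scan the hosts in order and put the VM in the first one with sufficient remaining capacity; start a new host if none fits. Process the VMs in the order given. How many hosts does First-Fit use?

2 vCPU → host 1 (remaining 14 vCPU)
2 vCPU → host 1 (remaining 12 vCPU)
15 vCPU → host 2 (remaining 1 vCPU)
13 vCPU → host 3 (remaining 3 vCPU)
11 vCPU → host 1 (remaining 1 vCPU)
5 vCPU → host 4 (remaining 11 vCPU)
6 vCPU → host 4 (remaining 5 vCPU)
5 vCPU → host 4 (remaining 0 vCPU)
14 vCPU → host 5 (remaining 2 vCPU)
9 vCPU → host 6 (remaining 7 vCPU)
7 vCPU → host 6 (remaining 0 vCPU)
8 vCPU → host 7 (remaining 8 vCPU)
13 vCPU → host 8 (remaining 3 vCPU)

8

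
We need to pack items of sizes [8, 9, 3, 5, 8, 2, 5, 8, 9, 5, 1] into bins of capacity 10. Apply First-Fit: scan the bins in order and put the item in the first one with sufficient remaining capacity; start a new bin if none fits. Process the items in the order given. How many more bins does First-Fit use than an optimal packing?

0

First-Fit: [8,2] [9,1] [3,5] [8] [5,5] [8] [9] → 7 bins.
Total size 63; any packing needs at least ⌈63/10⌉ = 7 bins.
So 7 is already optimal.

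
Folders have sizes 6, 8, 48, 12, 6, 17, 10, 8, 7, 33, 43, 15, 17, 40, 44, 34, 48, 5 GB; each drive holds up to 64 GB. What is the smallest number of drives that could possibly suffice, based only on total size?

7

Total size = 6 + 8 + 48 + 12 + 6 + 17 + 10 + 8 + 7 + 33 + 43 + 15 + 17 + 40 + 44 + 34 + 48 + 5 = 401 GB.
⌈401 / 64⌉ = 7.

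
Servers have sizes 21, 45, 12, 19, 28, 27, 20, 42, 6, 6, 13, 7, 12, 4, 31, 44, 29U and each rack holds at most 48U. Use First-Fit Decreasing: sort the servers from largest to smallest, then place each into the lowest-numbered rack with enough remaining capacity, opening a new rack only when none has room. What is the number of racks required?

Sorted descending: 45, 44, 42, 31, 29, 28, 27, 21, 20, 19, 13, 12, 12, 7, 6, 6, 4.
45U → rack 1 (remaining 3U)
44U → rack 2 (remaining 4U)
42U → rack 3 (remaining 6U)
31U → rack 4 (remaining 17U)
29U → rack 5 (remaining 19U)
28U → rack 6 (remaining 20U)
27U → rack 7 (remaining 21U)
21U → rack 7 (remaining 0U)
20U → rack 6 (remaining 0U)
19U → rack 5 (remaining 0U)
13U → rack 4 (remaining 4U)
12U → rack 8 (remaining 36U)
12U → rack 8 (remaining 24U)
7U → rack 8 (remaining 17U)
6U → rack 3 (remaining 0U)
6U → rack 8 (remaining 11U)
4U → rack 2 (remaining 0U)

8 racks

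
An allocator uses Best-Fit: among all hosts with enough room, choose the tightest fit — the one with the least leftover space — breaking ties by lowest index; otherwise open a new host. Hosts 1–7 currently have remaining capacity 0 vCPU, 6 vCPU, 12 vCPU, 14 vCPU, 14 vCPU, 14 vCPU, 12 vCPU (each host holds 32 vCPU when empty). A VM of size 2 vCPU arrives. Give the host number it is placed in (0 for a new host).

Hosts with room: host 2 (6 vCPU), host 3 (12 vCPU), host 4 (14 vCPU), host 5 (14 vCPU), host 6 (14 vCPU), host 7 (12 vCPU).
Tightest fit is host 2 with 6 vCPU free.

2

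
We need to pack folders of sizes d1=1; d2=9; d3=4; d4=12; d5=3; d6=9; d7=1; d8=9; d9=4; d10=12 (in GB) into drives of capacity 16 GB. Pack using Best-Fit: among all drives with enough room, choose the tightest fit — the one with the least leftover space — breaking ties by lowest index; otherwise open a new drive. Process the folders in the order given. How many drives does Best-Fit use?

drive 1: place d1 (1 GB), 15 GB left
drive 1: place d2 (9 GB), 6 GB left
drive 1: place d3 (4 GB), 2 GB left
drive 2: place d4 (12 GB), 4 GB left
drive 2: place d5 (3 GB), 1 GB left
drive 3: place d6 (9 GB), 7 GB left
drive 2: place d7 (1 GB), 0 GB left
drive 4: place d8 (9 GB), 7 GB left
drive 3: place d9 (4 GB), 3 GB left
drive 5: place d10 (12 GB), 4 GB left

5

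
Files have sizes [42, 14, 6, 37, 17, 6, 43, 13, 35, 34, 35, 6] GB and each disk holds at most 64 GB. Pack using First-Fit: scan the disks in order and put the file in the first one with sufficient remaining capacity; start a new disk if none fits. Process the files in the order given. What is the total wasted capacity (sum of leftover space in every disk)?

disk 1: place 42 GB, 22 GB left
disk 1: place 14 GB, 8 GB left
disk 1: place 6 GB, 2 GB left
disk 2: place 37 GB, 27 GB left
disk 2: place 17 GB, 10 GB left
disk 2: place 6 GB, 4 GB left
disk 3: place 43 GB, 21 GB left
disk 3: place 13 GB, 8 GB left
disk 4: place 35 GB, 29 GB left
disk 5: place 34 GB, 30 GB left
disk 6: place 35 GB, 29 GB left
disk 3: place 6 GB, 2 GB left
6 disks × 64 GB = 384 GB; used 288 GB; unused 96 GB.

96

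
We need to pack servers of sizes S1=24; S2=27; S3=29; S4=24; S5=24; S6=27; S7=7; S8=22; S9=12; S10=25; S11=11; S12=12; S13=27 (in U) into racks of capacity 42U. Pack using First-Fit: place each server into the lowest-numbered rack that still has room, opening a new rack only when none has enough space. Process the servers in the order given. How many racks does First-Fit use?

Put S1 (24U) in rack 1; 18U remain.
Put S2 (27U) in rack 2; 15U remain.
Put S3 (29U) in rack 3; 13U remain.
Put S4 (24U) in rack 4; 18U remain.
Put S5 (24U) in rack 5; 18U remain.
Put S6 (27U) in rack 6; 15U remain.
Put S7 (7U) in rack 1; 11U remain.
Put S8 (22U) in rack 7; 20U remain.
Put S9 (12U) in rack 2; 3U remain.
Put S10 (25U) in rack 8; 17U remain.
Put S11 (11U) in rack 1; 0U remain.
Put S12 (12U) in rack 3; 1U remain.
Put S13 (27U) in rack 9; 15U remain.

9 racks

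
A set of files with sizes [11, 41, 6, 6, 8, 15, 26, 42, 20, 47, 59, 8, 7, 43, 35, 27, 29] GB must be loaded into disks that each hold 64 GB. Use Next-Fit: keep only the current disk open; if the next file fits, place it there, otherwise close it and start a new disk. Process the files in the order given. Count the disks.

11 GB → disk 1 (remaining 53 GB)
41 GB → disk 1 (remaining 12 GB)
6 GB → disk 1 (remaining 6 GB)
6 GB → disk 1 (remaining 0 GB)
8 GB → disk 2 (remaining 56 GB)
15 GB → disk 2 (remaining 41 GB)
26 GB → disk 2 (remaining 15 GB)
42 GB → disk 3 (remaining 22 GB)
20 GB → disk 3 (remaining 2 GB)
47 GB → disk 4 (remaining 17 GB)
59 GB → disk 5 (remaining 5 GB)
8 GB → disk 6 (remaining 56 GB)
7 GB → disk 6 (remaining 49 GB)
43 GB → disk 6 (remaining 6 GB)
35 GB → disk 7 (remaining 29 GB)
27 GB → disk 7 (remaining 2 GB)
29 GB → disk 8 (remaining 35 GB)

8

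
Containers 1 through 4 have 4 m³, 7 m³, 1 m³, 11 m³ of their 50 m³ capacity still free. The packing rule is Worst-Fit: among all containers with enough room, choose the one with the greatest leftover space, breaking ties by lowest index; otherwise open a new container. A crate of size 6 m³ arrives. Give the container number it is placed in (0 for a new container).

4

Containers with room: container 2 (7 m³), container 4 (11 m³).
Most room is container 4 with 11 m³ free.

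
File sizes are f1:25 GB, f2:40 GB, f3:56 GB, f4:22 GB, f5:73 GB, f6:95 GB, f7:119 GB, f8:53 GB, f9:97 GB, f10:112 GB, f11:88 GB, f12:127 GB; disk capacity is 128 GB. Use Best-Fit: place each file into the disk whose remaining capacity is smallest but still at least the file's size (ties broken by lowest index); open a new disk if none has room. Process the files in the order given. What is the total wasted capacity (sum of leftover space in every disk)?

245

disk 1: place f1 (25 GB), 103 GB left
disk 1: place f2 (40 GB), 63 GB left
disk 1: place f3 (56 GB), 7 GB left
disk 2: place f4 (22 GB), 106 GB left
disk 2: place f5 (73 GB), 33 GB left
disk 3: place f6 (95 GB), 33 GB left
disk 4: place f7 (119 GB), 9 GB left
disk 5: place f8 (53 GB), 75 GB left
disk 6: place f9 (97 GB), 31 GB left
disk 7: place f10 (112 GB), 16 GB left
disk 8: place f11 (88 GB), 40 GB left
disk 9: place f12 (127 GB), 1 GB left
9 disks × 128 GB = 1152 GB; used 907 GB; unused 245 GB.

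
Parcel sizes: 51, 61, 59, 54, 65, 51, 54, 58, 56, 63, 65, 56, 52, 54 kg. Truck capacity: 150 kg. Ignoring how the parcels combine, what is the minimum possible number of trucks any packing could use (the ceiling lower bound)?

Total size = 51 + 61 + 59 + 54 + 65 + 51 + 54 + 58 + 56 + 63 + 65 + 56 + 52 + 54 = 799 kg.
⌈799 / 150⌉ = 6.

6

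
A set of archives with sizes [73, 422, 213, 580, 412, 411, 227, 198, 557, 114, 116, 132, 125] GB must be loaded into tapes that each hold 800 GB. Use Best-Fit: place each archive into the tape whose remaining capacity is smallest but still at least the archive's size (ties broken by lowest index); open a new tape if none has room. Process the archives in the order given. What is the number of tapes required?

Put 73 GB in tape 1; 727 GB remain.
Put 422 GB in tape 1; 305 GB remain.
Put 213 GB in tape 1; 92 GB remain.
Put 580 GB in tape 2; 220 GB remain.
Put 412 GB in tape 3; 388 GB remain.
Put 411 GB in tape 4; 389 GB remain.
Put 227 GB in tape 3; 161 GB remain.
Put 198 GB in tape 2; 22 GB remain.
Put 557 GB in tape 5; 243 GB remain.
Put 114 GB in tape 3; 47 GB remain.
Put 116 GB in tape 5; 127 GB remain.
Put 132 GB in tape 4; 257 GB remain.
Put 125 GB in tape 5; 2 GB remain.
Final tapes: [73,422,213] [580,198] [412,227,114] [411,132] [557,116,125].

5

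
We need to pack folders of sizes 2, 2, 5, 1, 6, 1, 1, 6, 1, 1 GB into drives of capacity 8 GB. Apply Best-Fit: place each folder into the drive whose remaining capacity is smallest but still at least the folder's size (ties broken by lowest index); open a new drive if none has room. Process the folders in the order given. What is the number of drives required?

4

2 GB → drive 1 (remaining 6 GB)
2 GB → drive 1 (remaining 4 GB)
5 GB → drive 2 (remaining 3 GB)
1 GB → drive 2 (remaining 2 GB)
6 GB → drive 3 (remaining 2 GB)
1 GB → drive 2 (remaining 1 GB)
1 GB → drive 2 (remaining 0 GB)
6 GB → drive 4 (remaining 2 GB)
1 GB → drive 3 (remaining 1 GB)
1 GB → drive 3 (remaining 0 GB)
Final drives: [2,2] [5,1,1,1] [6,1,1] [6].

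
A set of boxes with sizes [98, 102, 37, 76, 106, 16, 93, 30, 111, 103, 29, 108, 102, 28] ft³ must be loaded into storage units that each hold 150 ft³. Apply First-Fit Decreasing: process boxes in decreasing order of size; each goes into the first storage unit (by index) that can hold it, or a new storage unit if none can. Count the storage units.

Sorted descending: 111, 108, 106, 103, 102, 102, 98, 93, 76, 37, 30, 29, 28, 16.
111 ft³ → storage unit 1 (remaining 39 ft³)
108 ft³ → storage unit 2 (remaining 42 ft³)
106 ft³ → storage unit 3 (remaining 44 ft³)
103 ft³ → storage unit 4 (remaining 47 ft³)
102 ft³ → storage unit 5 (remaining 48 ft³)
102 ft³ → storage unit 6 (remaining 48 ft³)
98 ft³ → storage unit 7 (remaining 52 ft³)
93 ft³ → storage unit 8 (remaining 57 ft³)
76 ft³ → storage unit 9 (remaining 74 ft³)
37 ft³ → storage unit 1 (remaining 2 ft³)
30 ft³ → storage unit 2 (remaining 12 ft³)
29 ft³ → storage unit 3 (remaining 15 ft³)
28 ft³ → storage unit 4 (remaining 19 ft³)
16 ft³ → storage unit 4 (remaining 3 ft³)

9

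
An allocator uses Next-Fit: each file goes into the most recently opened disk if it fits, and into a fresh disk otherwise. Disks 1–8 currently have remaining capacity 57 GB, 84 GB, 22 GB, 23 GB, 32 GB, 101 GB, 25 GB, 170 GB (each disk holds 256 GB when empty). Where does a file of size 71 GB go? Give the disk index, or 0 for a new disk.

Next-Fit only looks at disk 8, which has 170 GB free.
71 GB fits there.

8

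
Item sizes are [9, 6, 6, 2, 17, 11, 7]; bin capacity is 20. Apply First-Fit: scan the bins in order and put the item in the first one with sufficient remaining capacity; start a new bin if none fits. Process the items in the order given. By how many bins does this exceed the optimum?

First-Fit: [9,6,2] [6,11] [17] [7] → 4 bins.
Total size 58; any packing needs at least ⌈58/20⌉ = 3 bins.
An optimal packing achieves that bound: [17,2] [11,9] [7,6,6] → 3 bins.
Excess: 4 − 3 = 1.

1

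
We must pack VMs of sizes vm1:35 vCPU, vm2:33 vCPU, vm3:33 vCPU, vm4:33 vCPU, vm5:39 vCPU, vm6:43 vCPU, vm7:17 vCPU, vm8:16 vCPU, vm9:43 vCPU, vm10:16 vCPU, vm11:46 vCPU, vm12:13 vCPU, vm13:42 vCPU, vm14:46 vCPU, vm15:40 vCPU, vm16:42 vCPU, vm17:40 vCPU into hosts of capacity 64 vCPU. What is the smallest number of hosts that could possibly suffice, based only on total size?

Total size = 35 + 33 + 33 + 33 + 39 + 43 + 17 + 16 + 43 + 16 + 46 + 13 + 42 + 46 + 40 + 42 + 40 = 577 vCPU.
⌈577 / 64⌉ = 10.

10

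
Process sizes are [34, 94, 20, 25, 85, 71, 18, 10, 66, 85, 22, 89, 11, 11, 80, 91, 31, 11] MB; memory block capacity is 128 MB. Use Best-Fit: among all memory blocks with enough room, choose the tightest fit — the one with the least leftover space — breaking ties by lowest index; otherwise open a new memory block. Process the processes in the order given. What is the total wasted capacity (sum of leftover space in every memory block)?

memory block 1: place 34 MB, 94 MB left
memory block 1: place 94 MB, 0 MB left
memory block 2: place 20 MB, 108 MB left
memory block 2: place 25 MB, 83 MB left
memory block 3: place 85 MB, 43 MB left
memory block 2: place 71 MB, 12 MB left
memory block 3: place 18 MB, 25 MB left
memory block 2: place 10 MB, 2 MB left
memory block 4: place 66 MB, 62 MB left
memory block 5: place 85 MB, 43 MB left
memory block 3: place 22 MB, 3 MB left
memory block 6: place 89 MB, 39 MB left
memory block 6: place 11 MB, 28 MB left
memory block 6: place 11 MB, 17 MB left
memory block 7: place 80 MB, 48 MB left
memory block 8: place 91 MB, 37 MB left
memory block 8: place 31 MB, 6 MB left
memory block 6: place 11 MB, 6 MB left
8 memory blocks × 128 MB = 1024 MB; used 854 MB; unused 170 MB.

170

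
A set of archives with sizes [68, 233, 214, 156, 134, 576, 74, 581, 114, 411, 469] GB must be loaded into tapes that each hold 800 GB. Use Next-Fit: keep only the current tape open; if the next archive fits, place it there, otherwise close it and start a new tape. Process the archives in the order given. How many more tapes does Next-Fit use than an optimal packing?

1

Next-Fit: [68,233,214,156] [134,576,74] [581,114] [411] [469] → 5 tapes.
Total size 3030 GB; any packing needs at least ⌈3030/800⌉ = 4 tapes.
An optimal packing achieves that bound: [581,214] [576,156,68] [469,233,74] [411,134,114] → 4 tapes.
Excess: 5 − 4 = 1.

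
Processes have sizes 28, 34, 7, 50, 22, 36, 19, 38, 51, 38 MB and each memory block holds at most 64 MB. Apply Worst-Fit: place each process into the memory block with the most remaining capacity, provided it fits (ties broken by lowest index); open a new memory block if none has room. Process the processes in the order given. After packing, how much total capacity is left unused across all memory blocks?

61

memory block 1: place 28 MB, 36 MB left
memory block 1: place 34 MB, 2 MB left
memory block 2: place 7 MB, 57 MB left
memory block 2: place 50 MB, 7 MB left
memory block 3: place 22 MB, 42 MB left
memory block 3: place 36 MB, 6 MB left
memory block 4: place 19 MB, 45 MB left
memory block 4: place 38 MB, 7 MB left
memory block 5: place 51 MB, 13 MB left
memory block 6: place 38 MB, 26 MB left
6 memory blocks × 64 MB = 384 MB; used 323 MB; unused 61 MB.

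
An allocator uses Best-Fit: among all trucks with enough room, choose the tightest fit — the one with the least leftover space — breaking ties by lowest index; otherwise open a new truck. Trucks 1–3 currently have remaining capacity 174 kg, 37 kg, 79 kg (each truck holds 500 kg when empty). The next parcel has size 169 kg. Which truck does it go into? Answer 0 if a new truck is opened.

Trucks with room: truck 1 (174 kg).
Tightest fit is truck 1 with 174 kg free.

1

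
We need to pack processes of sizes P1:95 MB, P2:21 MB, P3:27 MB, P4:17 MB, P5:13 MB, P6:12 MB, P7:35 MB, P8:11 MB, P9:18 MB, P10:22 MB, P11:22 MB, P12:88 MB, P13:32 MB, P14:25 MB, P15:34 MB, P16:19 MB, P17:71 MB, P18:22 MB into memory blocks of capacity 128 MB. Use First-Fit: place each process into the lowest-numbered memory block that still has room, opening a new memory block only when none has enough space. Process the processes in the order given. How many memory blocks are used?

Put P1 (95 MB) in memory block 1; 33 MB remain.
Put P2 (21 MB) in memory block 1; 12 MB remain.
Put P3 (27 MB) in memory block 2; 101 MB remain.
Put P4 (17 MB) in memory block 2; 84 MB remain.
Put P5 (13 MB) in memory block 2; 71 MB remain.
Put P6 (12 MB) in memory block 1; 0 MB remain.
Put P7 (35 MB) in memory block 2; 36 MB remain.
Put P8 (11 MB) in memory block 2; 25 MB remain.
Put P9 (18 MB) in memory block 2; 7 MB remain.
Put P10 (22 MB) in memory block 3; 106 MB remain.
Put P11 (22 MB) in memory block 3; 84 MB remain.
Put P12 (88 MB) in memory block 4; 40 MB remain.
Put P13 (32 MB) in memory block 3; 52 MB remain.
Put P14 (25 MB) in memory block 3; 27 MB remain.
Put P15 (34 MB) in memory block 4; 6 MB remain.
Put P16 (19 MB) in memory block 3; 8 MB remain.
Put P17 (71 MB) in memory block 5; 57 MB remain.
Put P18 (22 MB) in memory block 5; 35 MB remain.

5 memory blocks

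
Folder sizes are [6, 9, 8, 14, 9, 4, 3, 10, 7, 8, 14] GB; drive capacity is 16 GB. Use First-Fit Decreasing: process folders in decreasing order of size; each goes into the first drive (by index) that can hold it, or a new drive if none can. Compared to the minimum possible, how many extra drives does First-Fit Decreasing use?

0

First-Fit Decreasing: [14] [14] [10,6] [9,7] [9,4,3] [8,8] → 6 drives.
Total size 92 GB; any packing needs at least ⌈92/16⌉ = 6 drives.
So 6 is already optimal.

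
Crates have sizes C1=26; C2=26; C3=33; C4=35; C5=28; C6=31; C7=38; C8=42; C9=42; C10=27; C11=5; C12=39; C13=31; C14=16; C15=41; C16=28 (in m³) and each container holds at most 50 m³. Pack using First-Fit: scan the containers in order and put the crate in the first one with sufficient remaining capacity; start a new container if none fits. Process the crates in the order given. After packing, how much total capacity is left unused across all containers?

container 1: place C1 (26 m³), 24 m³ left
container 2: place C2 (26 m³), 24 m³ left
container 3: place C3 (33 m³), 17 m³ left
container 4: place C4 (35 m³), 15 m³ left
container 5: place C5 (28 m³), 22 m³ left
container 6: place C6 (31 m³), 19 m³ left
container 7: place C7 (38 m³), 12 m³ left
container 8: place C8 (42 m³), 8 m³ left
container 9: place C9 (42 m³), 8 m³ left
container 10: place C10 (27 m³), 23 m³ left
container 1: place C11 (5 m³), 19 m³ left
container 11: place C12 (39 m³), 11 m³ left
container 12: place C13 (31 m³), 19 m³ left
container 1: place C14 (16 m³), 3 m³ left
container 13: place C15 (41 m³), 9 m³ left
container 14: place C16 (28 m³), 22 m³ left
14 containers × 50 m³ = 700 m³; used 488 m³; unused 212 m³.

212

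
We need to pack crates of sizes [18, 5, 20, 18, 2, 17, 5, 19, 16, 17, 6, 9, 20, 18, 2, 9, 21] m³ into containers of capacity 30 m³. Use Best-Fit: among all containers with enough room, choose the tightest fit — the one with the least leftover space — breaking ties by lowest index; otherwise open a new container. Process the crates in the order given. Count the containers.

10 containers

18 m³ → container 1 (remaining 12 m³)
5 m³ → container 1 (remaining 7 m³)
20 m³ → container 2 (remaining 10 m³)
18 m³ → container 3 (remaining 12 m³)
2 m³ → container 1 (remaining 5 m³)
17 m³ → container 4 (remaining 13 m³)
5 m³ → container 1 (remaining 0 m³)
19 m³ → container 5 (remaining 11 m³)
16 m³ → container 6 (remaining 14 m³)
17 m³ → container 7 (remaining 13 m³)
6 m³ → container 2 (remaining 4 m³)
9 m³ → container 5 (remaining 2 m³)
20 m³ → container 8 (remaining 10 m³)
18 m³ → container 9 (remaining 12 m³)
2 m³ → container 5 (remaining 0 m³)
9 m³ → container 8 (remaining 1 m³)
21 m³ → container 10 (remaining 9 m³)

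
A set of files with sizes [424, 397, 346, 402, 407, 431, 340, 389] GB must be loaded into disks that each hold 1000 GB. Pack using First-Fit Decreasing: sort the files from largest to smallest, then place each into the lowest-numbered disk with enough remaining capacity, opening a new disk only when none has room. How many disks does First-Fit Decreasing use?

Sorted descending: 431, 424, 407, 402, 397, 389, 346, 340.
Put 431 GB in disk 1; 569 GB remain.
Put 424 GB in disk 1; 145 GB remain.
Put 407 GB in disk 2; 593 GB remain.
Put 402 GB in disk 2; 191 GB remain.
Put 397 GB in disk 3; 603 GB remain.
Put 389 GB in disk 3; 214 GB remain.
Put 346 GB in disk 4; 654 GB remain.
Put 340 GB in disk 4; 314 GB remain.
Final disks: [431,424] [407,402] [397,389] [346,340].

4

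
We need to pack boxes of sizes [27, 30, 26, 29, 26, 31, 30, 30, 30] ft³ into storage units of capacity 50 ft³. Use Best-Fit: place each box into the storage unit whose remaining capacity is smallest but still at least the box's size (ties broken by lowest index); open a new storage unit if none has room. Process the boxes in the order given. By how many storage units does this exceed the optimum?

Best-Fit: [27] [30] [26] [29] [26] [31] [30] [30] [30] → 9 storage units.
9 boxes exceed 25 ft³ (half the capacity), and no two of those can share a storage unit, so at least 9 storage units are needed.
So 9 is already optimal.

0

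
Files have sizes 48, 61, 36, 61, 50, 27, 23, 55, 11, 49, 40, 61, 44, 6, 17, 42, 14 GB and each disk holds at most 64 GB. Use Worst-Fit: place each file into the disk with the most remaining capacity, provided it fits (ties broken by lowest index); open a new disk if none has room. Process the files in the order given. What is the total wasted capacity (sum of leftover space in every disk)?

Put 48 GB in disk 1; 16 GB remain.
Put 61 GB in disk 2; 3 GB remain.
Put 36 GB in disk 3; 28 GB remain.
Put 61 GB in disk 4; 3 GB remain.
Put 50 GB in disk 5; 14 GB remain.
Put 27 GB in disk 3; 1 GB remain.
Put 23 GB in disk 6; 41 GB remain.
Put 55 GB in disk 7; 9 GB remain.
Put 11 GB in disk 6; 30 GB remain.
Put 49 GB in disk 8; 15 GB remain.
Put 40 GB in disk 9; 24 GB remain.
Put 61 GB in disk 10; 3 GB remain.
Put 44 GB in disk 11; 20 GB remain.
Put 6 GB in disk 6; 24 GB remain.
Put 17 GB in disk 6; 7 GB remain.
Put 42 GB in disk 12; 22 GB remain.
Put 14 GB in disk 9; 10 GB remain.
12 disks × 64 GB = 768 GB; used 645 GB; unused 123 GB.

123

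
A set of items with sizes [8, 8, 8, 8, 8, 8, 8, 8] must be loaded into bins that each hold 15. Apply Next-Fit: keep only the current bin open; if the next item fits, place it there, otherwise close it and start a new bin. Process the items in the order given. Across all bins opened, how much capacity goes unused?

56

8 → bin 1 (remaining 7)
8 → bin 2 (remaining 7)
8 → bin 3 (remaining 7)
8 → bin 4 (remaining 7)
8 → bin 5 (remaining 7)
8 → bin 6 (remaining 7)
8 → bin 7 (remaining 7)
8 → bin 8 (remaining 7)
8 bins × 15 = 120; used 64; unused 56.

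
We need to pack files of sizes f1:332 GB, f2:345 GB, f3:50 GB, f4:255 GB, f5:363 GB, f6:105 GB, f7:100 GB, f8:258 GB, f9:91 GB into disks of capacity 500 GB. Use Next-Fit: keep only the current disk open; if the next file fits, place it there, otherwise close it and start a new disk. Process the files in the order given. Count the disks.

disk 1: place f1 (332 GB), 168 GB left
disk 2: place f2 (345 GB), 155 GB left
disk 2: place f3 (50 GB), 105 GB left
disk 3: place f4 (255 GB), 245 GB left
disk 4: place f5 (363 GB), 137 GB left
disk 4: place f6 (105 GB), 32 GB left
disk 5: place f7 (100 GB), 400 GB left
disk 5: place f8 (258 GB), 142 GB left
disk 5: place f9 (91 GB), 51 GB left
Final disks: [332] [345,50] [255] [363,105] [100,258,91].

5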